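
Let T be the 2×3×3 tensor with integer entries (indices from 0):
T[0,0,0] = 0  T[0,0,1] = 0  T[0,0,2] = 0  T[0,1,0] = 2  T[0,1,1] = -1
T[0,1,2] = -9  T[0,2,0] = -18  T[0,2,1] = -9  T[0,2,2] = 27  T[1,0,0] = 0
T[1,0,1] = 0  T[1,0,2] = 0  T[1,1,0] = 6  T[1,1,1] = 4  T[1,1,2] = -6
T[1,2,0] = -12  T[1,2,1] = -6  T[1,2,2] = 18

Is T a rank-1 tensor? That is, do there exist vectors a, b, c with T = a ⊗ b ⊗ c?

No

The mode-1 unfolding of T (rows indexed by i, columns by (j,k) = (0,0), (0,1), (0,2), (1,0), (1,1), (1,2), (2,0), (2,1), (2,2)) is [[0, 0, 0, 2, -1, -9, -18, -9, 27], [0, 0, 0, 6, 4, -6, -12, -6, 18]].
There the 2×2 minor on rows i ∈ {0, 1}, columns (j,k) ∈ {(1,0), (1,1)} is det [[2, -1], [6, 4]] = 14 ≠ 0, so this unfolding has rank ≥ 2; CP rank is at least every unfolding rank, so rank(T) ≥ 2.
In particular rank(T) ≥ 2 > 1, so T is not rank-1.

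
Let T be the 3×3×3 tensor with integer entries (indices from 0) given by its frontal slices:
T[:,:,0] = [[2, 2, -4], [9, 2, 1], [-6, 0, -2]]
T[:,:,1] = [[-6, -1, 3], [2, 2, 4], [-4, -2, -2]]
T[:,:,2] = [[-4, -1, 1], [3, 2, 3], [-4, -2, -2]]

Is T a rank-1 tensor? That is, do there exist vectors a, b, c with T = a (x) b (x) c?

The mode-1 unfolding of T (rows indexed by i, columns by (j,k) = (0,0), (0,1), (0,2), (1,0), (1,1), (1,2), (2,0), (2,1), (2,2)) is [[2, -6, -4, 2, -1, -1, -4, 3, 1], [9, 2, 3, 2, 2, 2, 1, 4, 3], [-6, -4, -4, 0, -2, -2, -2, -2, -2]].
There the 3×3 minor on rows i ∈ {0, 1, 2}, columns (j,k) ∈ {(0,0), (0,1), (0,2)} is det [[2, -6, -4], [9, 2, 3], [-6, -4, -4]] = -4 ≠ 0, so this unfolding has rank ≥ 3; CP rank is at least every unfolding rank, so rank(T) ≥ 3.
In particular rank(T) ≥ 3 > 1, so T is not rank-1.

No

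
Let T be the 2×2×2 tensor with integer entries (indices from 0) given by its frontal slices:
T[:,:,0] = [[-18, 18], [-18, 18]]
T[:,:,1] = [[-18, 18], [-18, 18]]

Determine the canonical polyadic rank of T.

1

Lower bound: T ≠ 0 (e.g. T[0,0,0] = -18), so rank(T) ≥ 1.
Upper bound: if T = a ⊗ b ⊗ c then every fibre of T is a multiple of the corresponding factor, so read the factors off the fibres through the nonzero entry T[0,0,0] = -18.
The mode-1 fibre T[:,0,0] = [-18, -18] gives a = [1, 1] (primitive direction); the mode-2 fibre T[0,:,0] = [-18, 18] gives b = [1, -1]; then c[k] = T[0,0,k] / (a[0]·b[0]) = [-18, -18] / 1 = [-18, -18].
Expanding [1, 1] ⊗ [1, -1] ⊗ [-18, -18] reproduces all 8 entries of T, so T = [1, 1] ⊗ [1, -1] ⊗ [-18, -18] and rank(T) ≤ 1.
These bounds meet, so rank(T) = 1.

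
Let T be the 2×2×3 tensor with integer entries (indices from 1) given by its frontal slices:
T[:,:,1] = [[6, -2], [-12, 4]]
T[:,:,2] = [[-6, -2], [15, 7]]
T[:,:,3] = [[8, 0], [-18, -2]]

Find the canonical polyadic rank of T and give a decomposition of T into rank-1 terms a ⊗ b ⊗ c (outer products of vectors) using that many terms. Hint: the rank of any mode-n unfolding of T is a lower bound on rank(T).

rank(T) = 2

Lower bound: in the mode-1 unfolding of T (rows indexed by i, columns by (j,k)) the 2×2 minor on rows i ∈ {1, 2}, columns (j,k) ∈ {(1,1), (1,2)} is det [[6, -6], [-12, 15]] = 18 ≠ 0, so that unfolding has rank ≥ 2 and hence rank(T) ≥ 2 (CP rank is at least every unfolding rank, though it can be larger).
Upper bound: with S_k = T[:,:,k], the two rank-1 terms a₁b₁ᵀ, a₂b₂ᵀ are the rank-1 members of the pencil x·S₁ + y·S₂.
det(x·S₁ + y·S₂) is 24·xy − 12·y² = 12·(2·x − y)(y), vanishing at (x:y) = (1:2) and (1:0).
M₁ = S₁ + 2·S₂ = [[-6, -6], [18, 18]] = (-6)·[1, -3][1, 1]ᵀ and M₂ = S₁ = [[6, -2], [-12, 4]] = 2·[1, -2][3, -1]ᵀ, so take a₁ = [1, -3], b₁ = [1, 1], a₂ = [1, -2], b₂ = [3, -1].
Each slice is an integer combination of E₁ = a₁b₁ᵀ and E₂ = a₂b₂ᵀ: S₁ = 2·E₂, S₂ = −3·E₁ − E₂, S₃ = 2·E₁ + 2·E₂; reading off coefficients, c₁ = [0, -3, 2] and c₂ = [2, -1, 2].
Hence T = [1, -3] ⊗ [1, 1] ⊗ [0, -3, 2] + [1, -2] ⊗ [3, -1] ⊗ [2, -1, 2], so rank(T) ≤ 2.
These bounds meet, so rank(T) = 2.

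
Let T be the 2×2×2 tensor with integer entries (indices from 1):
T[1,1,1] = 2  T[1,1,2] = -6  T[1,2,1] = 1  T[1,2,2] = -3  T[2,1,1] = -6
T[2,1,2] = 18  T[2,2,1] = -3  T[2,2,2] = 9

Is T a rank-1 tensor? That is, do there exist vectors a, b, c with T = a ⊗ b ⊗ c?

If T = a ⊗ b ⊗ c then every fibre of T is a multiple of the corresponding factor, so read the factors off the fibres through the nonzero entry T[1,1,1] = 2.
The mode-1 fibre T[:,1,1] = [2, -6] gives a = [1, -3] (primitive direction); the mode-2 fibre T[1,:,1] = [2, 1] gives b = [2, 1]; then c[k] = T[1,1,k] / (a[1]·b[1]) = [2, -6] / 2 = [1, -3].
Expanding [1, -3] ⊗ [2, 1] ⊗ [1, -3] reproduces all 8 entries of T, so T = [1, -3] ⊗ [2, 1] ⊗ [1, -3] and rank(T) ≤ 1.
Equivalently every frontal slice T[:,:,k] is c[k] times the rank-1 matrix [1, -3] ⊗ [2, 1]. So T has rank 1 (it is nonzero).

Yes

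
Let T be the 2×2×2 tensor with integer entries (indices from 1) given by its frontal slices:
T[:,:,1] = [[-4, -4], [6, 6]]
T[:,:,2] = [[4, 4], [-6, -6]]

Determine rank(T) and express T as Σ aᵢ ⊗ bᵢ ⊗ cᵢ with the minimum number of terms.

Lower bound: T ≠ 0 (e.g. T[1,1,1] = -4), so rank(T) ≥ 1.
Upper bound: if T = a ⊗ b ⊗ c then every fibre of T is a multiple of the corresponding factor, so read the factors off the fibres through the nonzero entry T[1,1,1] = -4.
The mode-1 fibre T[:,1,1] = [-4, 6] gives a = (2, -3) (primitive direction); the mode-2 fibre T[1,:,1] = [-4, -4] gives b = (1, 1); then c[k] = T[1,1,k] / (a[1]·b[1]) = [-4, 4] / 2 = (-2, 2).
Expanding (2, -3) ⊗ (1, 1) ⊗ (-2, 2) reproduces all 8 entries of T, so T = (2, -3) ⊗ (1, 1) ⊗ (-2, 2) and rank(T) ≤ 1.
These bounds meet, so rank(T) = 1.

rank(T) = 1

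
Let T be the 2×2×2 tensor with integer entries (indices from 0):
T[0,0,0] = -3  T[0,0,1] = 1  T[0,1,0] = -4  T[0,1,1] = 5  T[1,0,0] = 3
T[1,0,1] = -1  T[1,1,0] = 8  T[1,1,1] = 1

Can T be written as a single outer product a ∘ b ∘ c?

The mode-2 unfolding of T (rows indexed by j, columns by (i,k) = (0,0), (0,1), (1,0), (1,1)) is [[-3, 1, 3, -1], [-4, 5, 8, 1]].
There the 2×2 minor on rows j ∈ {0, 1}, columns (i,k) ∈ {(0,0), (0,1)} is det [[-3, 1], [-4, 5]] = -11 ≠ 0, so this unfolding has rank ≥ 2; CP rank is at least every unfolding rank, so rank(T) ≥ 2.
In particular rank(T) ≥ 2 > 1, so T is not rank-1.

No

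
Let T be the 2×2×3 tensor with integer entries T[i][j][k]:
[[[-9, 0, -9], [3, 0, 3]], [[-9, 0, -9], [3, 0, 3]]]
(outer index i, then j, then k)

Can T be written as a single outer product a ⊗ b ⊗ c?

Yes

If T = a ⊗ b ⊗ c then every fibre of T is a multiple of the corresponding factor, so read the factors off the fibres through the nonzero entry T[0,0,0] = -9.
The mode-1 fibre T[:,0,0] = [-9, -9] gives a = (1, 1) (primitive direction); the mode-2 fibre T[0,:,0] = [-9, 3] gives b = (3, -1); then c[k] = T[0,0,k] / (a[0]·b[0]) = [-9, 0, -9] / 3 = (-3, 0, -3).
Expanding (1, 1) ⊗ (3, -1) ⊗ (-3, 0, -3) reproduces all 12 entries of T, so T = (1, 1) ⊗ (3, -1) ⊗ (-3, 0, -3) and rank(T) ≤ 1.
Equivalently every frontal slice T[:,:,k] is c[k] times the rank-1 matrix (1, 1) ⊗ (3, -1). So T has rank 1 (it is nonzero).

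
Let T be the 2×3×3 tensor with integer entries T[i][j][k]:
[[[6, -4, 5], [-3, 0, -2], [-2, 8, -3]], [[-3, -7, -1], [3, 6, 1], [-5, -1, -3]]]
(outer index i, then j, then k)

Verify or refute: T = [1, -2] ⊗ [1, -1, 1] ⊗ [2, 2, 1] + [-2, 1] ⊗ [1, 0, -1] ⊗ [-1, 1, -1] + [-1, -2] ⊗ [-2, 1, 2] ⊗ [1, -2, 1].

No

Reconstruct entry (1,0,0) from the claimed factors: Σₗ aₗ[1]bₗ[0]cₗ[0] = (-2)·(1)·(2) + (1)·(1)·(-1) + (-2)·(-2)·(1) = -1, but T[1,0,0] = -3. The claim is false.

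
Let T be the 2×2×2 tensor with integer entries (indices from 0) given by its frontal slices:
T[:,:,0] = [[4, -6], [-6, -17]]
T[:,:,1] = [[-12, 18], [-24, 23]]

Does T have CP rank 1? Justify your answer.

The mode-2 unfolding of T (rows indexed by j, columns by (i,k) = (0,0), (0,1), (1,0), (1,1)) is [[4, -12, -6, -24], [-6, 18, -17, 23]].
There the 2×2 minor on rows j ∈ {0, 1}, columns (i,k) ∈ {(0,0), (1,0)} is det [[4, -6], [-6, -17]] = -104 ≠ 0, so this unfolding has rank ≥ 2; CP rank is at least every unfolding rank, so rank(T) ≥ 2.
In particular rank(T) ≥ 2 > 1, so T is not rank-1.

No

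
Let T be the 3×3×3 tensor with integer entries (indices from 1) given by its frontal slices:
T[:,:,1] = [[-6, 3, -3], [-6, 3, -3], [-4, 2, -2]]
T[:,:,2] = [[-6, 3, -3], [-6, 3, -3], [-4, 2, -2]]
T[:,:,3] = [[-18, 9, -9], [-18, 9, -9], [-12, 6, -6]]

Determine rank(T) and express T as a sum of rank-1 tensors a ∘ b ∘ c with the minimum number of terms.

rank(T) = 1

Lower bound: T ≠ 0 (e.g. T[1,1,1] = -6), so rank(T) ≥ 1.
Upper bound: if T = a ∘ b ∘ c then every fibre of T is a multiple of the corresponding factor, so read the factors off the fibres through the nonzero entry T[1,1,1] = -6.
The mode-1 fibre T[:,1,1] = [-6, -6, -4] gives a = [3, 3, 2] (primitive direction); the mode-2 fibre T[1,:,1] = [-6, 3, -3] gives b = [2, -1, 1]; then c[k] = T[1,1,k] / (a[1]·b[1]) = [-6, -6, -18] / 6 = [-1, -1, -3].
Expanding [3, 3, 2] ∘ [2, -1, 1] ∘ [-1, -1, -3] reproduces all 27 entries of T, so T = [3, 3, 2] ∘ [2, -1, 1] ∘ [-1, -1, -3] and rank(T) ≤ 1.
These bounds meet, so rank(T) = 1.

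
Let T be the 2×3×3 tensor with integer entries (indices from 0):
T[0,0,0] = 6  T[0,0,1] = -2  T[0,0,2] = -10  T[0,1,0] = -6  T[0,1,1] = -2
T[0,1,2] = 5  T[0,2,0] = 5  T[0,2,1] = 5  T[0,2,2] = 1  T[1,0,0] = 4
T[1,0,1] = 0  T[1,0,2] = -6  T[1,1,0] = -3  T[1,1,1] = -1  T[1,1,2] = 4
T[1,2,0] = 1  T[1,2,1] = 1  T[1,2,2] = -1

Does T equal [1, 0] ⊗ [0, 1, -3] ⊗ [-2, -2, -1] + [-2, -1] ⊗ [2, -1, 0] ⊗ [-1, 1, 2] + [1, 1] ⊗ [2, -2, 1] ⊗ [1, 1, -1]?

No

Reconstruct entry (0,2,0) from the claimed factors: Σₗ aₗ[0]bₗ[2]cₗ[0] = (1)·(-3)·(-2) + (-2)·(0)·(-1) + (1)·(1)·(1) = 7, but T[0,2,0] = 5. The claim is false.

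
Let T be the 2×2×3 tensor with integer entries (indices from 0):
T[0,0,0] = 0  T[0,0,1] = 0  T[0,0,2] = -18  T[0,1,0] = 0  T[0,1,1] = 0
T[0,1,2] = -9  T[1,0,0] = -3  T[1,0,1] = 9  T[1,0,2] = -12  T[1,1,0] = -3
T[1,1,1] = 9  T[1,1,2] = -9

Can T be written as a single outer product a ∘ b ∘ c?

The mode-2 unfolding of T (rows indexed by j, columns by (i,k) = (0,0), (0,1), (0,2), (1,0), (1,1), (1,2)) is [[0, 0, -18, -3, 9, -12], [0, 0, -9, -3, 9, -9]].
There the 2×2 minor on rows j ∈ {0, 1}, columns (i,k) ∈ {(0,2), (1,0)} is det [[-18, -3], [-9, -3]] = 27 ≠ 0, so this unfolding has rank ≥ 2; CP rank is at least every unfolding rank, so rank(T) ≥ 2.
In particular rank(T) ≥ 2 > 1, so T is not rank-1.

No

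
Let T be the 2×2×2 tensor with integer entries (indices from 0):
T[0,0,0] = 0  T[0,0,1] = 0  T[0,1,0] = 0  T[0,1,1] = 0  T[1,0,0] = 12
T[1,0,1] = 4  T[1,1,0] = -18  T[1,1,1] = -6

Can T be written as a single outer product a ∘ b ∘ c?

Yes

If T = a ∘ b ∘ c then every fibre of T is a multiple of the corresponding factor, so read the factors off the fibres through the nonzero entry T[1,0,0] = 12.
The mode-1 fibre T[:,0,0] = [0, 12] gives a = [0, 1] (primitive direction); the mode-2 fibre T[1,:,0] = [12, -18] gives b = [2, -3]; then c[k] = T[1,0,k] / (a[1]·b[0]) = [12, 4] / 2 = [6, 2].
Expanding [0, 1] ∘ [2, -3] ∘ [6, 2] reproduces all 8 entries of T, so T = [0, 1] ∘ [2, -3] ∘ [6, 2] and rank(T) ≤ 1.
Equivalently every frontal slice T[:,:,k] is c[k] times the rank-1 matrix [0, 1] ∘ [2, -3]. So T has rank 1 (it is nonzero).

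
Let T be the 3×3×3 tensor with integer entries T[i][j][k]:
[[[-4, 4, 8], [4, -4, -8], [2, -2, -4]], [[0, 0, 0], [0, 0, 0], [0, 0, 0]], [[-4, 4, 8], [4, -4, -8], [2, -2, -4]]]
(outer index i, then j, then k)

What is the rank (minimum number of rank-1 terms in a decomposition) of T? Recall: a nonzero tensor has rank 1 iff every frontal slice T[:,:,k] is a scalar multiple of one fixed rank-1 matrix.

Lower bound: T ≠ 0 (e.g. T[0,0,0] = -4), so rank(T) ≥ 1.
Upper bound: if T = a ⊗ b ⊗ c then every fibre of T is a multiple of the corresponding factor, so read the factors off the fibres through the nonzero entry T[0,0,0] = -4.
The mode-1 fibre T[:,0,0] = [-4, 0, -4] gives a = (1, 0, 1) (primitive direction); the mode-2 fibre T[0,:,0] = [-4, 4, 2] gives b = (2, -2, -1); then c[k] = T[0,0,k] / (a[0]·b[0]) = [-4, 4, 8] / 2 = (-2, 2, 4).
Expanding (1, 0, 1) ⊗ (2, -2, -1) ⊗ (-2, 2, 4) reproduces all 27 entries of T, so T = (1, 0, 1) ⊗ (2, -2, -1) ⊗ (-2, 2, 4) and rank(T) ≤ 1.
These bounds meet, so rank(T) = 1.
Check entry T[0,0,2] = 8: (1)·(2)·(4) = 8.

1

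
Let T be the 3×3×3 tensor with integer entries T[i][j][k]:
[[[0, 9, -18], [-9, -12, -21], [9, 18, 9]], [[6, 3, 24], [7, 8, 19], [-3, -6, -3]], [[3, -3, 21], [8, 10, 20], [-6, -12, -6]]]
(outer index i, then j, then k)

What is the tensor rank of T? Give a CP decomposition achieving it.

rank(T) = 2

Lower bound: in the mode-2 unfolding of T (rows indexed by j, columns by (i,k)) the 2×2 minor on rows j ∈ {0, 1}, columns (i,k) ∈ {(0,0), (0,1)} is det [[0, 9], [-9, -12]] = 81 ≠ 0, so that unfolding has rank ≥ 2 and hence rank(T) ≥ 2 (CP rank is at least every unfolding rank, though it can be larger).
Upper bound: with S_k = T[:,:,k], the two rank-1 terms a₁b₁ᵀ, a₂b₂ᵀ are the rank-1 members of the pencil x·S₀ + y·S₁.
The 2×2 minor of x·S₀ + y·S₁ on rows {0,1}, columns {0,1} is 54·x² + 162·xy + 108·y² = 54·(x + 2·y)(x + y), vanishing at (x:y) = (2:-1) and (1:-1).
M₁ = 2·S₀ − S₁ = [[-9, -6, 0], [9, 6, 0], [9, 6, 0]] = (-3)·[1, -1, -1][3, 2, 0]ᵀ and M₂ = S₀ − S₁ = [[-9, 3, -9], [3, -1, 3], [6, -2, 6]] = −[3, -1, -2][3, -1, 3]ᵀ, so take a₁ = [1, -1, -1], b₁ = [3, 2, 0], a₂ = [3, -1, -2], b₂ = [3, -1, 3].
Each slice is an integer combination of E₁ = a₁b₁ᵀ and E₂ = a₂b₂ᵀ: S₀ = −3·E₁ + E₂, S₁ = −3·E₁ + 2·E₂, S₂ = −9·E₁ + E₂; reading off coefficients, c₁ = [-3, -3, -9] and c₂ = [1, 2, 1].
Hence T = [1, -1, -1] ⊗ [3, 2, 0] ⊗ [-3, -3, -9] + [3, -1, -2] ⊗ [3, -1, 3] ⊗ [1, 2, 1], so rank(T) ≤ 2.
These bounds meet, so rank(T) = 2.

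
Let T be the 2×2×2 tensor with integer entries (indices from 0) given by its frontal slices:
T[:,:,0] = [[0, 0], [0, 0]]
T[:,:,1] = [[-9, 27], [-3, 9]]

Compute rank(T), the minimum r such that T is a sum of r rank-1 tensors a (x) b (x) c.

Lower bound: T ≠ 0 (e.g. T[0,0,1] = -9), so rank(T) ≥ 1.
Upper bound: if T = a (x) b (x) c then every fibre of T is a multiple of the corresponding factor, so read the factors off the fibres through the nonzero entry T[0,0,1] = -9.
The mode-1 fibre T[:,0,1] = [-9, -3] gives a = (3, 1) (primitive direction); the mode-2 fibre T[0,:,1] = [-9, 27] gives b = (1, -3); then c[k] = T[0,0,k] / (a[0]·b[0]) = [0, -9] / 3 = (0, -3).
Expanding (3, 1) (x) (1, -3) (x) (0, -3) reproduces all 8 entries of T, so T = (3, 1) (x) (1, -3) (x) (0, -3) and rank(T) ≤ 1.
These bounds meet, so rank(T) = 1.

1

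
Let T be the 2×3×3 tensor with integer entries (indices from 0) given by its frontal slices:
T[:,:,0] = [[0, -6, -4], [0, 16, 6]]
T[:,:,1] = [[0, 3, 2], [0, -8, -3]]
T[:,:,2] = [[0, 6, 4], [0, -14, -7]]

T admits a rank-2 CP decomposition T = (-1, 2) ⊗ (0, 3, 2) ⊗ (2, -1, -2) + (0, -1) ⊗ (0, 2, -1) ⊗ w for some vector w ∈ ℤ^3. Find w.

Subtract the known terms from T to get the rank-1 residual R = (0, -1) ⊗ (0, 2, -1) ⊗ w, so R[i,j,k] = a[i]·b[j]·w[k]. Pick indices with nonzero a[1]·b[1] = (-1)·(2) = -2. Only the fibre through (1,1,·) is needed: R[1,1,:] = T[1,1,:] − Σₗ aₗ[1]bₗ[1]cₗ = [16, -8, -14] − (2)·(3)·(2, -1, -2) = [4, -2, -2]. Then w[k] = R[1,1,k] / -2 for each k, giving w = [4, -2, -2] / -2 = (-2, 1, 1).

w = (-2, 1, 1)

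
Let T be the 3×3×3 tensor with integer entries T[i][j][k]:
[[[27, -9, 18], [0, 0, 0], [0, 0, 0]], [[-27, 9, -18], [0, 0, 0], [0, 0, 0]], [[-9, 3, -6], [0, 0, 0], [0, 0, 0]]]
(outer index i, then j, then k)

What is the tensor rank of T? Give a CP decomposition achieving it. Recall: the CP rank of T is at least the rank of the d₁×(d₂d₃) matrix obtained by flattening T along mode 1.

rank(T) = 1

Lower bound: T ≠ 0 (e.g. T[0,0,0] = 27), so rank(T) ≥ 1.
Upper bound: if T = a (x) b (x) c then every fibre of T is a multiple of the corresponding factor, so read the factors off the fibres through the nonzero entry T[0,0,0] = 27.
The mode-1 fibre T[:,0,0] = [27, -27, -9] gives a = (3, -3, -1) (primitive direction); the mode-2 fibre T[0,:,0] = [27, 0, 0] gives b = (1, 0, 0); then c[k] = T[0,0,k] / (a[0]·b[0]) = [27, -9, 18] / 3 = (9, -3, 6).
Expanding (3, -3, -1) (x) (1, 0, 0) (x) (9, -3, 6) reproduces all 27 entries of T, so T = (3, -3, -1) (x) (1, 0, 0) (x) (9, -3, 6) and rank(T) ≤ 1.
These bounds meet, so rank(T) = 1.
Check entry T[2,2,1] = 0: (-1)·(0)·(-3) = 0.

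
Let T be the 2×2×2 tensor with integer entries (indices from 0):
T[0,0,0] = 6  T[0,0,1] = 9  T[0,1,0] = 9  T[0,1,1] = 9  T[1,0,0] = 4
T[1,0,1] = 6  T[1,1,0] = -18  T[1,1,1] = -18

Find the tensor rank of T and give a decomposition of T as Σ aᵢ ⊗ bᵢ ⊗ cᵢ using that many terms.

Lower bound: the mode-2 unfolding of T (rows indexed by j, columns by (i,k) = (0,0), (0,1), (1,0), (1,1)) is [[6, 9, 4, 6], [9, 9, -18, -18]].
There the 2×2 minor on rows j ∈ {0, 1}, columns (i,k) ∈ {(0,0), (0,1)} is det [[6, 9], [9, 9]] = -27 ≠ 0, so this unfolding has rank ≥ 2; CP rank is at least every unfolding rank, so rank(T) ≥ 2. (Unfolding ranks only ever bound the CP rank from below — rank(T) can be strictly larger than all of them — so the matching upper bound has to come from an explicit 2-term decomposition.)
Upper bound — finding two terms. Write S_k = T[:,:,k] for the frontal slices: S₀ = [[6, 9], [4, -18]], S₁ = [[9, 9], [6, -18]].
If T = a₁ ⊗ b₁ ⊗ c₁ + a₂ ⊗ b₂ ⊗ c₂ then each S_k = c₁[k]·a₁b₁ᵀ + c₂[k]·a₂b₂ᵀ. S₀ and S₁ are linearly independent, so a₁b₁ᵀ and a₂b₂ᵀ must span the same plane of matrices: they are the rank-1 matrices of the form x·S₀ + y·S₁.
det(x·S₀ + y·S₁) is −144·x² − 360·xy − 216·y² = (-72)·(2·x + 3·y)(x + y), vanishing at (x:y) = (3:-2) and (1:-1).
M₁ = 3·S₀ − 2·S₁ = [[0, 9], [0, -18]] = 9·[1, -2][0, 1]ᵀ and M₂ = S₀ − S₁ = [[-3, 0], [-2, 0]] = −[3, 2][1, 0]ᵀ, so take a₁ = [1, -2], b₁ = [0, 1], a₂ = [3, 2], b₂ = [1, 0].
Each slice is an integer combination of E₁ = a₁b₁ᵀ and E₂ = a₂b₂ᵀ: S₀ = 9·E₁ + 2·E₂, S₁ = 9·E₁ + 3·E₂; reading off coefficients, c₁ = [9, 9] and c₂ = [2, 3].
Hence T = [1, -2] ⊗ [0, 1] ⊗ [9, 9] + [3, 2] ⊗ [1, 0] ⊗ [2, 3], so rank(T) ≤ 2.
These bounds meet, so rank(T) = 2.

rank(T) = 2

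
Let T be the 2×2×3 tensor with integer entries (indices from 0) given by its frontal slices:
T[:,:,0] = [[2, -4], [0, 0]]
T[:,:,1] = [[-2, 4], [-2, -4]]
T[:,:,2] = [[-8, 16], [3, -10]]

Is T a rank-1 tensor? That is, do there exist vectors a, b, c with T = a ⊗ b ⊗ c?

The mode-3 unfolding of T (rows indexed by k, columns by (i,j) = (0,0), (0,1), (1,0), (1,1)) is [[2, -4, 0, 0], [-2, 4, -2, -4], [-8, 16, 3, -10]].
There the 3×3 minor on rows k ∈ {0, 1, 2}, columns (i,j) ∈ {(0,0), (1,0), (1,1)} is det [[2, 0, 0], [-2, -2, -4], [-8, 3, -10]] = 64 ≠ 0, so this unfolding has rank ≥ 3; CP rank is at least every unfolding rank, so rank(T) ≥ 3.
In particular rank(T) ≥ 3 > 1, so T is not rank-1.

No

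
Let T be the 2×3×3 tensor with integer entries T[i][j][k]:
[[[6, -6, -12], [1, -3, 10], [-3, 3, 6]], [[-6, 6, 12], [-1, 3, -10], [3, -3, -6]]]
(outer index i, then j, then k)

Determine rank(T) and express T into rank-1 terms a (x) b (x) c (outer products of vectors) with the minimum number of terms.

Lower bound: the mode-2 unfolding of T (rows indexed by j, columns by (i,k) = (0,0), (0,1), (0,2), (1,0), (1,1), (1,2)) is [[6, -6, -12, -6, 6, 12], [1, -3, 10, -1, 3, -10], [-3, 3, 6, 3, -3, -6]].
There the 2×2 minor on rows j ∈ {0, 1}, columns (i,k) ∈ {(0,0), (0,1)} is det [[6, -6], [1, -3]] = -12 ≠ 0, so this unfolding has rank ≥ 2; CP rank is at least every unfolding rank, so rank(T) ≥ 2. (This is only a lower bound: in general the CP rank may exceed every unfolding rank, so we still need to exhibit 2 rank-1 terms summing to T.)
Upper bound — finding two terms. Every mode-1 slice of T is a multiple of one matrix: T[i,:,:] = a[i]·M with a = [1, -1] and M = [[6, -6, -12], [1, -3, 10], [-3, 3, 6]] (rows indexed by j, columns by k). So it suffices to write M as a sum of two rank-1 matrices.
The rows of M satisfy (row 0) = −2·(row 2), so splitting by rows, M = [0, 1, 0][1, -3, 10]ᵀ + [-2, 0, 1][-3, 3, 6]ᵀ.
Hence T = [1, -1] (x) [0, 1, 0] (x) [1, -3, 10] + [1, -1] (x) [-2, 0, 1] (x) [-3, 3, 6], so rank(T) ≤ 2.
These bounds meet, so rank(T) = 2.
Check entry T[1,1,1] = 3: (-1)·(1)·(-3) + (-1)·(0)·(3) = 3.

rank(T) = 2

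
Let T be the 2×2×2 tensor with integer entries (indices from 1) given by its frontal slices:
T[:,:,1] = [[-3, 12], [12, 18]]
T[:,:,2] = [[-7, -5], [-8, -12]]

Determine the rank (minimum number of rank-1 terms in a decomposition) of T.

Lower bound: the mode-1 unfolding of T (rows indexed by i, columns by (j,k) = (1,1), (1,2), (2,1), (2,2)) is [[-3, -7, 12, -5], [12, -8, 18, -12]].
There the 2×2 minor on rows i ∈ {1, 2}, columns (j,k) ∈ {(1,1), (1,2)} is det [[-3, -7], [12, -8]] = 108 ≠ 0, so this unfolding has rank ≥ 2; CP rank is at least every unfolding rank, so rank(T) ≥ 2. (This is only a lower bound: in general the CP rank may exceed every unfolding rank, so we still need to exhibit 2 rank-1 terms summing to T.)
Upper bound — finding two terms. Write S_k = T[:,:,k] for the frontal slices: S₁ = [[-3, 12], [12, 18]], S₂ = [[-7, -5], [-8, -12]].
If T = a₁ ⊗ b₁ ⊗ c₁ + a₂ ⊗ b₂ ⊗ c₂ then each S_k = c₁[k]·a₁b₁ᵀ + c₂[k]·a₂b₂ᵀ. S₁ and S₂ are linearly independent, so a₁b₁ᵀ and a₂b₂ᵀ must span the same plane of matrices: they are the rank-1 matrices of the form x·S₁ + y·S₂.
det(x·S₁ + y·S₂) is −198·x² + 66·xy + 44·y² = (-22)·(3·x − 2·y)(3·x + y), vanishing at (x:y) = (2:3) and (1:-3).
M₁ = 2·S₁ + 3·S₂ = [[-27, 9], [0, 0]] = (-9)·[1, 0][3, -1]ᵀ and M₂ = S₁ − 3·S₂ = [[18, 27], [36, 54]] = 9·[1, 2][2, 3]ᵀ, so take a₁ = [1, 0], b₁ = [3, -1], a₂ = [1, 2], b₂ = [2, 3].
Each slice is an integer combination of E₁ = a₁b₁ᵀ and E₂ = a₂b₂ᵀ: S₁ = −3·E₁ + 3·E₂, S₂ = −E₁ − 2·E₂; reading off coefficients, c₁ = [-3, -1] and c₂ = [3, -2].
Hence T = [1, 0] ⊗ [3, -1] ⊗ [-3, -1] + [1, 2] ⊗ [2, 3] ⊗ [3, -2], so rank(T) ≤ 2.
These bounds meet, so rank(T) = 2.

2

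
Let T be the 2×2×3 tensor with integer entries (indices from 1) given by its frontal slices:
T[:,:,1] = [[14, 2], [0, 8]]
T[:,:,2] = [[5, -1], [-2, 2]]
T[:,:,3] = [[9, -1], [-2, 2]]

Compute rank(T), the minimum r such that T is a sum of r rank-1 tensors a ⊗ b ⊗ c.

Lower bound: the mode-3 unfolding of T (rows indexed by k, columns by (i,j) = (1,1), (1,2), (2,1), (2,2)) is [[14, 2, 0, 8], [5, -1, -2, 2], [9, -1, -2, 2]].
There the 3×3 minor on rows k ∈ {1, 2, 3}, columns (i,j) ∈ {(1,1), (1,2), (2,1)} is det [[14, 2, 0], [5, -1, -2], [9, -1, -2]] = -16 ≠ 0, so this unfolding has rank ≥ 3; CP rank is at least every unfolding rank, so rank(T) ≥ 3. (Flattening ranks never certify an upper bound on CP rank; for that we must actually write T with 3 rank-1 terms.)
Upper bound: T is a sum of 3 rank-1 terms, T = [1, -2] ⊗ [1, -1] ⊗ [2, 1, 1] + [1, 0] ⊗ [1, 0] ⊗ [8, 4, 8] + [1, 1] ⊗ [1, 1] ⊗ [4, 0, 0] (one valid choice — decompositions are not unique — normalised so each a, b is primitive with positive first nonzero entry; check it by expanding all entries), so rank(T) ≤ 3.
These bounds meet, so rank(T) = 3.

3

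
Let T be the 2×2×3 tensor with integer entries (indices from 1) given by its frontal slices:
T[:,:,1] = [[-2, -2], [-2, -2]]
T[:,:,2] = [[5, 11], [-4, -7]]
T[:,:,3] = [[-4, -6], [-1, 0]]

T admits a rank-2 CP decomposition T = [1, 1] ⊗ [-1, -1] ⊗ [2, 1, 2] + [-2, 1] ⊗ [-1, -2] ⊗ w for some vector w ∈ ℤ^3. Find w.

Subtract the known terms from T to get the rank-1 residual R = [-2, 1] ⊗ [-1, -2] ⊗ w, so R[i,j,k] = a[i]·b[j]·w[k]. Pick indices with nonzero a[1]·b[1] = (-2)·(-1) = 2. Only the fibre through (1,1,·) is needed: R[1,1,:] = T[1,1,:] − Σₗ aₗ[1]bₗ[1]cₗ = [-2, 5, -4] − (1)·(-1)·[2, 1, 2] = [0, 6, -2]. Then w[k] = R[1,1,k] / 2 for each k, giving w = [0, 6, -2] / 2 = [0, 3, -1].

w = [0, 3, -1]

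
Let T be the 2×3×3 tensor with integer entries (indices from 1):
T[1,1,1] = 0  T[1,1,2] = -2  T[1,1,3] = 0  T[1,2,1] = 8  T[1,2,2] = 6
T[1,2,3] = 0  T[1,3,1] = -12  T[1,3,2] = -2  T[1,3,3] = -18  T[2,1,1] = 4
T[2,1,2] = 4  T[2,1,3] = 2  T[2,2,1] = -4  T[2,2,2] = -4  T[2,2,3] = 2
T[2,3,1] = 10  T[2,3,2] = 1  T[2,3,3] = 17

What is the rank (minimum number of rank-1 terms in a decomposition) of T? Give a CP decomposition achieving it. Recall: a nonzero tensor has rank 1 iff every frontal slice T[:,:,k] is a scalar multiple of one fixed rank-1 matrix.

Lower bound: in the mode-3 unfolding of T (rows indexed by k, columns by (i,j)) the 3×3 minor on rows k ∈ {1, 2, 3}, columns (i,j) ∈ {(1,1), (1,2), (1,3)} is det [[0, 8, -12], [-2, 6, -2], [0, 0, -18]] = -288 ≠ 0, so that unfolding has rank ≥ 3 and hence rank(T) ≥ 3 (CP rank is at least every unfolding rank, though it can be larger).
Upper bound: T is a sum of 3 rank-1 terms, T = (1, -1) ⊗ (1, -1, -2) ⊗ (0, -2, 4) + (1, -1) ⊗ (1, 0, 1) ⊗ (-8, -4, -8) + (2, -1) ⊗ (2, 2, -1) ⊗ (2, 1, 1) (written with every a and b primitive with positive leading entry and the scale carried by c; CP decompositions are not unique, and this one is verified by expanding entrywise), so rank(T) ≤ 3.
These bounds meet, so rank(T) = 3.

rank(T) = 3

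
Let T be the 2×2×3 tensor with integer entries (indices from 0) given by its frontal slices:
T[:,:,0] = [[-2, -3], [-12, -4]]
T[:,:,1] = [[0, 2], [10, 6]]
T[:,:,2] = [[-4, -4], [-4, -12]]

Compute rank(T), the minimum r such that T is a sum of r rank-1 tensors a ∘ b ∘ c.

3

Lower bound: the mode-3 unfolding of T (rows indexed by k, columns by (i,j) = (0,0), (0,1), (1,0), (1,1)) is [[-2, -3, -12, -4], [0, 2, 10, 6], [-4, -4, -4, -12]].
There the 3×3 minor on rows k ∈ {0, 1, 2}, columns (i,j) ∈ {(0,0), (0,1), (1,0)} is det [[-2, -3, -12], [0, 2, 10], [-4, -4, -4]] = -40 ≠ 0, so this unfolding has rank ≥ 3; CP rank is at least every unfolding rank, so rank(T) ≥ 3. (Flattening ranks never certify an upper bound on CP rank; for that we must actually write T with 3 rank-1 terms.)
Upper bound: T is a sum of 3 rank-1 terms, T = [0, 1] ∘ [1, -1] ∘ [-4, 2, 4] + [1, 0] ∘ [2, 1] ∘ [1, -2, 0] + [1, 2] ∘ [1, 1] ∘ [-4, 4, -4] (one valid choice — decompositions are not unique — normalised so each a, b is primitive with positive first nonzero entry; check it by expanding all entries), so rank(T) ≤ 3.
These bounds meet, so rank(T) = 3.
Check entry T[1,1,0] = -4: (1)·(-1)·(-4) + (0)·(1)·(1) + (2)·(1)·(-4) = -4.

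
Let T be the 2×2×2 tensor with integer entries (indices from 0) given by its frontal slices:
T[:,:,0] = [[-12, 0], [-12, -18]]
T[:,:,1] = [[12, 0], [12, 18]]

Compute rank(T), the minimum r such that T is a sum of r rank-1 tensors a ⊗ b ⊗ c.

2

Lower bound: the mode-1 unfolding of T (rows indexed by i, columns by (j,k) = (0,0), (0,1), (1,0), (1,1)) is [[-12, 12, 0, 0], [-12, 12, -18, 18]].
There the 2×2 minor on rows i ∈ {0, 1}, columns (j,k) ∈ {(0,0), (1,0)} is det [[-12, 0], [-12, -18]] = 216 ≠ 0, so this unfolding has rank ≥ 2; CP rank is at least every unfolding rank, so rank(T) ≥ 2. (Unfolding ranks only ever bound the CP rank from below — rank(T) can be strictly larger than all of them — so the matching upper bound has to come from an explicit 2-term decomposition.)
Upper bound — finding two terms. Every mode-3 slice of T is a multiple of one matrix: T[:,:,k] = c[k]·M with c = [1, -1] and M = [[-12, 0], [-12, -18]] (rows indexed by i, columns by j). So it suffices to write M as a sum of two rank-1 matrices.
Splitting M by its rows (i = 0, 1), M = [1, 0][-12, 0]ᵀ + [0, 1][-12, -18]ᵀ.
Hence T = [1, 0] ⊗ [-12, 0] ⊗ [1, -1] + [0, 1] ⊗ [-12, -18] ⊗ [1, -1], so rank(T) ≤ 2.
These bounds meet, so rank(T) = 2.
Check entry T[0,0,1] = 12: (1)·(-12)·(-1) + (0)·(-12)·(-1) = 12.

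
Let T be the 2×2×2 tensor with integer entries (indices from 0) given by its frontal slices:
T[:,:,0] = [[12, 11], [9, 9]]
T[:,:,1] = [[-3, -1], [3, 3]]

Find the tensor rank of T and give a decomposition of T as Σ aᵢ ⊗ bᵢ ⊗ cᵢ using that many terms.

rank(T) = 2

Lower bound: the mode-3 unfolding of T (rows indexed by k, columns by (i,j) = (0,0), (0,1), (1,0), (1,1)) is [[12, 11, 9, 9], [-3, -1, 3, 3]].
There the 2×2 minor on rows k ∈ {0, 1}, columns (i,j) ∈ {(0,0), (0,1)} is det [[12, 11], [-3, -1]] = 21 ≠ 0, so this unfolding has rank ≥ 2; CP rank is at least every unfolding rank, so rank(T) ≥ 2. (This is only a lower bound: in general the CP rank may exceed every unfolding rank, so we still need to exhibit 2 rank-1 terms summing to T.)
Upper bound — finding two terms. Write S_k = T[:,:,k] for the frontal slices: S₀ = [[12, 11], [9, 9]], S₁ = [[-3, -1], [3, 3]].
If T = a₁ ⊗ b₁ ⊗ c₁ + a₂ ⊗ b₂ ⊗ c₂ then each S_k = c₁[k]·a₁b₁ᵀ + c₂[k]·a₂b₂ᵀ. S₀ and S₁ are linearly independent, so a₁b₁ᵀ and a₂b₂ᵀ must span the same plane of matrices: they are the rank-1 matrices of the form x·S₀ + y·S₁.
det(x·S₀ + y·S₁) is 9·x² − 15·xy − 6·y² = 3·(x − 2·y)(3·x + y), vanishing at (x:y) = (2:1) and (1:-3).
M₁ = 2·S₀ + S₁ = [[21, 21], [21, 21]] = 21·[1, 1][1, 1]ᵀ and M₂ = S₀ − 3·S₁ = [[21, 14], [0, 0]] = 7·[1, 0][3, 2]ᵀ, so take a₁ = [1, 1], b₁ = [1, 1], a₂ = [1, 0], b₂ = [3, 2].
Each slice is an integer combination of E₁ = a₁b₁ᵀ and E₂ = a₂b₂ᵀ: S₀ = 9·E₁ + E₂, S₁ = 3·E₁ − 2·E₂; reading off coefficients, c₁ = [9, 3] and c₂ = [1, -2].
Hence T = [1, 1] ⊗ [1, 1] ⊗ [9, 3] + [1, 0] ⊗ [3, 2] ⊗ [1, -2], so rank(T) ≤ 2.
These bounds meet, so rank(T) = 2.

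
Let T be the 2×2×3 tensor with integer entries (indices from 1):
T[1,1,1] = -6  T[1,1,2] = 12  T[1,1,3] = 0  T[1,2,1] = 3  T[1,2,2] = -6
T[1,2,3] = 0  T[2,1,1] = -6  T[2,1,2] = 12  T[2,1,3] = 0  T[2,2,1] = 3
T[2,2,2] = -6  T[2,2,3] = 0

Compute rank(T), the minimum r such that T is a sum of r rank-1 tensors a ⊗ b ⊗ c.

1

Lower bound: T ≠ 0 (e.g. T[1,1,1] = -6), so rank(T) ≥ 1.
Upper bound: if T = a ⊗ b ⊗ c then every fibre of T is a multiple of the corresponding factor, so read the factors off the fibres through the nonzero entry T[1,1,1] = -6.
The mode-1 fibre T[:,1,1] = [-6, -6] gives a = (1, 1) (primitive direction); the mode-2 fibre T[1,:,1] = [-6, 3] gives b = (2, -1); then c[k] = T[1,1,k] / (a[1]·b[1]) = [-6, 12, 0] / 2 = (-3, 6, 0).
Expanding (1, 1) ⊗ (2, -1) ⊗ (-3, 6, 0) reproduces all 12 entries of T, so T = (1, 1) ⊗ (2, -1) ⊗ (-3, 6, 0) and rank(T) ≤ 1.
These bounds meet, so rank(T) = 1.
Check entry T[2,2,2] = -6: (1)·(-1)·(6) = -6.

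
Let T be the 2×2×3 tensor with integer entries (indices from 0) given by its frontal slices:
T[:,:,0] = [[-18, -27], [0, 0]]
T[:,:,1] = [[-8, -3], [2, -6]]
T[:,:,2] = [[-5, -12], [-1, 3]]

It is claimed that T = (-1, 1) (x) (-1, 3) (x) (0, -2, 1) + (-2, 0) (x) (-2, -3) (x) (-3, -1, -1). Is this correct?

Reconstruct entry (0,0,0) from the claimed factors: Σₗ aₗ[0]bₗ[0]cₗ[0] = (-1)·(-1)·(0) + (-2)·(-2)·(-3) = -12, but T[0,0,0] = -18. The claim is false.

No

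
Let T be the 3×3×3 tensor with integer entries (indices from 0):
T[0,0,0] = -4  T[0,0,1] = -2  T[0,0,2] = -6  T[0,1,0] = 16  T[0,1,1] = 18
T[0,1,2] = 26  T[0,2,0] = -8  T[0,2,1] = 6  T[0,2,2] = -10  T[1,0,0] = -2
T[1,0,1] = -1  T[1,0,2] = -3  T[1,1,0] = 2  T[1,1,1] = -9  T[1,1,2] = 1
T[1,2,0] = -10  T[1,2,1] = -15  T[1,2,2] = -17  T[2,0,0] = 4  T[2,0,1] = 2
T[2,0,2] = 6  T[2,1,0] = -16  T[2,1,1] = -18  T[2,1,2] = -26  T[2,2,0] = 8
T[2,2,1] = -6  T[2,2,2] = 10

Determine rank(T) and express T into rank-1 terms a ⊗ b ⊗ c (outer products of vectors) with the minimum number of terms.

Lower bound: in the mode-2 unfolding of T (rows indexed by j, columns by (i,k)) the 2×2 minor on rows j ∈ {0, 1}, columns (i,k) ∈ {(0,0), (0,1)} is det [[-4, -2], [16, 18]] = -40 ≠ 0, so that unfolding has rank ≥ 2 and hence rank(T) ≥ 2 (CP rank is at least every unfolding rank, though it can be larger).
Upper bound: with S_k = T[:,:,k], the two rank-1 terms a₁b₁ᵀ, a₂b₂ᵀ are the rank-1 members of the pencil x·S₀ + y·S₁.
The 2×2 minor of x·S₀ + y·S₁ on rows {0,1}, columns {0,1} is 24·x² + 84·xy + 36·y² = 12·(x + 3·y)(2·x + y), vanishing at (x:y) = (3:-1) and (1:-2).
M₁ = 3·S₀ − S₁ = [[-10, 30, -30], [-5, 15, -15], [10, -30, 30]] = (-5)·[2, 1, -2][1, -3, 3]ᵀ and M₂ = S₀ − 2·S₁ = [[0, -20, -20], [0, 20, 20], [0, 20, 20]] = (-20)·[1, -1, -1][0, 1, 1]ᵀ, so take a₁ = [2, 1, -2], b₁ = [1, -3, 3], a₂ = [1, -1, -1], b₂ = [0, 1, 1].
Each slice is an integer combination of E₁ = a₁b₁ᵀ and E₂ = a₂b₂ᵀ: S₀ = −2·E₁ + 4·E₂, S₁ = −E₁ + 12·E₂, S₂ = −3·E₁ + 8·E₂; reading off coefficients, c₁ = [-2, -1, -3] and c₂ = [4, 12, 8].
Hence T = [2, 1, -2] ⊗ [1, -3, 3] ⊗ [-2, -1, -3] + [1, -1, -1] ⊗ [0, 1, 1] ⊗ [4, 12, 8], so rank(T) ≤ 2.
These bounds meet, so rank(T) = 2.

rank(T) = 2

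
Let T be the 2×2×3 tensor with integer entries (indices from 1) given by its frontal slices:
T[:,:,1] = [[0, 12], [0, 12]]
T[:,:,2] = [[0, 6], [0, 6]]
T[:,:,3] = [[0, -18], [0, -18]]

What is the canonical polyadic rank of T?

1

Lower bound: T ≠ 0 (e.g. T[1,2,1] = 12), so rank(T) ≥ 1.
Upper bound: the mode-1 fibre T[:,2,1] = [12, 12] gives a = (1, 1) (primitive direction); the mode-2 fibre T[1,:,1] = [0, 12] gives b = (0, 1); then c[k] = T[1,2,k] / (a[1]·b[2]) = [12, 6, -18] / 1 = (12, 6, -18).
Expanding (1, 1) ⊗ (0, 1) ⊗ (12, 6, -18) reproduces all 12 entries of T, so T = (1, 1) ⊗ (0, 1) ⊗ (12, 6, -18) and rank(T) ≤ 1.
These bounds meet, so rank(T) = 1.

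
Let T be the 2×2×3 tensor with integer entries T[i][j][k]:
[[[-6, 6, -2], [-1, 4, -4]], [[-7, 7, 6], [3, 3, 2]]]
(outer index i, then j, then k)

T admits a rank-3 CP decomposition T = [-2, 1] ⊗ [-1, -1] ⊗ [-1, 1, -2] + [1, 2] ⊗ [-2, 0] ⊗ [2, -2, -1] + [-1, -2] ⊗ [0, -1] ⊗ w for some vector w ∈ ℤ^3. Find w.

w = [1, 2, 0]

Subtract the known terms from T to get the rank-1 residual R = [-1, -2] ⊗ [0, -1] ⊗ w, so R[i,j,k] = a[i]·b[j]·w[k]. Pick indices with nonzero a[0]·b[1] = (-1)·(-1) = 1. Only the fibre through (0,1,·) is needed: R[0,1,:] = T[0,1,:] − Σₗ aₗ[0]bₗ[1]cₗ = [-1, 4, -4] − (-2)·(-1)·[-1, 1, -2] − (1)·(0)·[2, -2, -1] = [1, 2, 0]. Then w[k] = R[0,1,k] / 1 for each k, giving w = [1, 2, 0] / 1 = [1, 2, 0].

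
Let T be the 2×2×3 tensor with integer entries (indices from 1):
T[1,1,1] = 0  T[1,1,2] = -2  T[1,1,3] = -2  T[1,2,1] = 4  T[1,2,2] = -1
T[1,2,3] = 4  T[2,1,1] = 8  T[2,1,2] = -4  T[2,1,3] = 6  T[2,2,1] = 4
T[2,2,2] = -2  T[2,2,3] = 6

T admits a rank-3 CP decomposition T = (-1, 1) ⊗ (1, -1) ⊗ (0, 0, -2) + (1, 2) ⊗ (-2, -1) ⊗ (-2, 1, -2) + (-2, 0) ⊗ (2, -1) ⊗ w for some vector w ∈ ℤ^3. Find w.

w = (1, 0, 2)

Subtract the known terms from T to get the rank-1 residual R = (-2, 0) ⊗ (2, -1) ⊗ w, so R[i,j,k] = a[i]·b[j]·w[k]. Pick indices with nonzero a[1]·b[1] = (-2)·(2) = -4. Only the fibre through (1,1,·) is needed: R[1,1,:] = T[1,1,:] − Σₗ aₗ[1]bₗ[1]cₗ = [0, -2, -2] − (-1)·(1)·(0, 0, -2) − (1)·(-2)·(-2, 1, -2) = [-4, 0, -8]. Then w[k] = R[1,1,k] / -4 for each k, giving w = [-4, 0, -8] / -4 = (1, 0, 2).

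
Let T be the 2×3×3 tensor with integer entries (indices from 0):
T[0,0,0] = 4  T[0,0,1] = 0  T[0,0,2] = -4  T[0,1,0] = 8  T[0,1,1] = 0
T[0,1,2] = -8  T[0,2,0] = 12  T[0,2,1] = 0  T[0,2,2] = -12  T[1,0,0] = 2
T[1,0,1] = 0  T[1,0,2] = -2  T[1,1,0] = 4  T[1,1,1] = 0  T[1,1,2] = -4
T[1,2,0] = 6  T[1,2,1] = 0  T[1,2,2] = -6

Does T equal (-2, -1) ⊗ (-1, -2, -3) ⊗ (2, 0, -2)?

Reconstruct entrywise from the claimed factors. For example, T[0,2,0] = 12 and Σₗ aₗ[0]bₗ[2]cₗ[0] = (-2)·(-3)·(2) = 12; checking all 18 entries, every one matches. The claim holds.

Yes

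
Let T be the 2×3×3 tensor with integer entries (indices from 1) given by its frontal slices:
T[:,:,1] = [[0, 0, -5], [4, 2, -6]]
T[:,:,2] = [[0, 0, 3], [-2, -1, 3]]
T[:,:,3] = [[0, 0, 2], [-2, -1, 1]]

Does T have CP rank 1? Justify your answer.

The mode-3 unfolding of T (rows indexed by k, columns by (i,j) = (1,1), (1,2), (1,3), (2,1), (2,2), (2,3)) is [[0, 0, -5, 4, 2, -6], [0, 0, 3, -2, -1, 3], [0, 0, 2, -2, -1, 1]].
There the 3×3 minor on rows k ∈ {1, 2, 3}, columns (i,j) ∈ {(1,3), (2,1), (2,3)} is det [[-5, 4, -6], [3, -2, 3], [2, -2, 1]] = 4 ≠ 0, so this unfolding has rank ≥ 3; CP rank is at least every unfolding rank, so rank(T) ≥ 3.
In particular rank(T) ≥ 3 > 1, so T is not rank-1.

No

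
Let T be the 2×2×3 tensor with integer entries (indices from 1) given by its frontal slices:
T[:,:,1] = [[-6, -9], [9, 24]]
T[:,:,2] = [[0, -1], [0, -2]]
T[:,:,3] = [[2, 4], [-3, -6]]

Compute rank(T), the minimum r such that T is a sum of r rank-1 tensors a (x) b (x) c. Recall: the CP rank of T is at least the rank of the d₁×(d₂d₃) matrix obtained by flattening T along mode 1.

2

Lower bound: the mode-2 unfolding of T (rows indexed by j, columns by (i,k) = (1,1), (1,2), (1,3), (2,1), (2,2), (2,3)) is [[-6, 0, 2, 9, 0, -3], [-9, -1, 4, 24, -2, -6]].
There the 2×2 minor on rows j ∈ {1, 2}, columns (i,k) ∈ {(1,1), (1,2)} is det [[-6, 0], [-9, -1]] = 6 ≠ 0, so this unfolding has rank ≥ 2; CP rank is at least every unfolding rank, so rank(T) ≥ 2. (Unfolding ranks only ever bound the CP rank from below — rank(T) can be strictly larger than all of them — so the matching upper bound has to come from an explicit 2-term decomposition.)
Upper bound — finding two terms. Write S_k = T[:,:,k] for the frontal slices: S₁ = [[-6, -9], [9, 24]], S₂ = [[0, -1], [0, -2]], S₃ = [[2, 4], [-3, -6]].
If T = a₁ (x) b₁ (x) c₁ + a₂ (x) b₂ (x) c₂ then each S_k = c₁[k]·a₁b₁ᵀ + c₂[k]·a₂b₂ᵀ. S₁ and S₂ are linearly independent, so a₁b₁ᵀ and a₂b₂ᵀ must span the same plane of matrices: they are the rank-1 matrices of the form x·S₁ + y·S₂.
det(x·S₁ + y·S₂) is −63·x² + 21·xy = (-21)·(3·x − y)(x), vanishing at (x:y) = (1:3) and (0:1).
M₁ = S₁ + 3·S₂ = [[-6, -12], [9, 18]] = (-3)·[2, -3][1, 2]ᵀ and M₂ = S₂ = [[0, -1], [0, -2]] = −[1, 2][0, 1]ᵀ, so take a₁ = [2, -3], b₁ = [1, 2], a₂ = [1, 2], b₂ = [0, 1].
Each slice is an integer combination of E₁ = a₁b₁ᵀ and E₂ = a₂b₂ᵀ: S₁ = −3·E₁ + 3·E₂, S₂ = −E₂, S₃ = E₁; reading off coefficients, c₁ = [-3, 0, 1] and c₂ = [3, -1, 0].
Hence T = [2, -3] (x) [1, 2] (x) [-3, 0, 1] + [1, 2] (x) [0, 1] (x) [3, -1, 0], so rank(T) ≤ 2.
These bounds meet, so rank(T) = 2.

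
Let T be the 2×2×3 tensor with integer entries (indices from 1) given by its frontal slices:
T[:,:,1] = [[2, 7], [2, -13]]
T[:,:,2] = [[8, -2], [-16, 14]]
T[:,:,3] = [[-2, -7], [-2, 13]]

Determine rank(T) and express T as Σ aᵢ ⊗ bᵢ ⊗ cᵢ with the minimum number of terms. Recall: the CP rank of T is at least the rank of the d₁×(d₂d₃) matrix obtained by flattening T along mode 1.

Lower bound: the mode-1 unfolding of T (rows indexed by i, columns by (j,k) = (1,1), (1,2), (1,3), (2,1), (2,2), (2,3)) is [[2, 8, -2, 7, -2, -7], [2, -16, -2, -13, 14, 13]].
There the 2×2 minor on rows i ∈ {1, 2}, columns (j,k) ∈ {(1,1), (1,2)} is det [[2, 8], [2, -16]] = -48 ≠ 0, so this unfolding has rank ≥ 2; CP rank is at least every unfolding rank, so rank(T) ≥ 2. (This is only a lower bound: in general the CP rank may exceed every unfolding rank, so we still need to exhibit 2 rank-1 terms summing to T.)
Upper bound — finding two terms. Write S_k = T[:,:,k] for the frontal slices: S₁ = [[2, 7], [2, -13]], S₂ = [[8, -2], [-16, 14]], S₃ = [[-2, -7], [-2, 13]].
If T = a₁ ⊗ b₁ ⊗ c₁ + a₂ ⊗ b₂ ⊗ c₂ then each S_k = c₁[k]·a₁b₁ᵀ + c₂[k]·a₂b₂ᵀ. S₁ and S₂ are linearly independent, so a₁b₁ᵀ and a₂b₂ᵀ must span the same plane of matrices: they are the rank-1 matrices of the form x·S₁ + y·S₂.
det(x·S₁ + y·S₂) is −40·x² + 40·xy + 80·y² = (-40)·(x − 2·y)(x + y), vanishing at (x:y) = (2:1) and (1:-1).
M₁ = 2·S₁ + S₂ = [[12, 12], [-12, -12]] = 12·[1, -1][1, 1]ᵀ and M₂ = S₁ − S₂ = [[-6, 9], [18, -27]] = (-3)·[1, -3][2, -3]ᵀ, so take a₁ = [1, -1], b₁ = [1, 1], a₂ = [1, -3], b₂ = [2, -3].
Each slice is an integer combination of E₁ = a₁b₁ᵀ and E₂ = a₂b₂ᵀ: S₁ = 4·E₁ − E₂, S₂ = 4·E₁ + 2·E₂, S₃ = −4·E₁ + E₂; reading off coefficients, c₁ = [4, 4, -4] and c₂ = [-1, 2, 1].
Hence T = [1, -1] ⊗ [1, 1] ⊗ [4, 4, -4] + [1, -3] ⊗ [2, -3] ⊗ [-1, 2, 1], so rank(T) ≤ 2.
These bounds meet, so rank(T) = 2.
Check entry T[2,1,3] = -2: (-1)·(1)·(-4) + (-3)·(2)·(1) = -2.

rank(T) = 2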